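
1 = 1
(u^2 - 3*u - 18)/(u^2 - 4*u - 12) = (u + 3)/(u + 2)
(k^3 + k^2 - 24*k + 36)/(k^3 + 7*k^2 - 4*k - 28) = (k^2 + 3*k - 18)/(k^2 + 9*k + 14)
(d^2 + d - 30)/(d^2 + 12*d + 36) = (d - 5)/(d + 6)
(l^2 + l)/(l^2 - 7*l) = (l + 1)/(l - 7)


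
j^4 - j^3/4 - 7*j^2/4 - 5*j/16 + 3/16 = (j - 3/2)*(j - 1/4)*(j + 1/2)*(j + 1)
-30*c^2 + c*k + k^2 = (-5*c + k)*(6*c + k)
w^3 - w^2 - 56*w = w*(w - 8)*(w + 7)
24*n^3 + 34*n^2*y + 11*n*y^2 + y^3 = (n + y)*(4*n + y)*(6*n + y)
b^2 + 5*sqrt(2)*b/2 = b*(b + 5*sqrt(2)/2)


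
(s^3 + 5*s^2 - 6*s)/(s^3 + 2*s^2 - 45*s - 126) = s*(s - 1)/(s^2 - 4*s - 21)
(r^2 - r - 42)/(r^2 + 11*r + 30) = (r - 7)/(r + 5)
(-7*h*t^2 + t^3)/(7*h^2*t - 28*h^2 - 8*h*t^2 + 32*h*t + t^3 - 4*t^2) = t^2/(-h*t + 4*h + t^2 - 4*t)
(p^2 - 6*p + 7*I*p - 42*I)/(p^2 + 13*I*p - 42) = (p - 6)/(p + 6*I)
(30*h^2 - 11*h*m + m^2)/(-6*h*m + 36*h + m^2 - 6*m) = (-5*h + m)/(m - 6)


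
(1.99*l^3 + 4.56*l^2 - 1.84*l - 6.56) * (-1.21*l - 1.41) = -2.4079*l^4 - 8.3235*l^3 - 4.2032*l^2 + 10.532*l + 9.2496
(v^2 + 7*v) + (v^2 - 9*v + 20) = 2*v^2 - 2*v + 20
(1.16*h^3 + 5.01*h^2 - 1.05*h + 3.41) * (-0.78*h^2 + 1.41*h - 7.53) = -0.9048*h^5 - 2.2722*h^4 - 0.851700000000001*h^3 - 41.8656*h^2 + 12.7146*h - 25.6773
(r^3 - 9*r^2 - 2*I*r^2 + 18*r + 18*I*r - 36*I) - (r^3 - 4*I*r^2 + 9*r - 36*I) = -9*r^2 + 2*I*r^2 + 9*r + 18*I*r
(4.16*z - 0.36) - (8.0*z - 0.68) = 0.32 - 3.84*z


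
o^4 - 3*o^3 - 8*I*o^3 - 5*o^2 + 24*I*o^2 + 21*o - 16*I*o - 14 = (o - 2)*(o - 1)*(o - 7*I)*(o - I)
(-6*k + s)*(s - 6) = -6*k*s + 36*k + s^2 - 6*s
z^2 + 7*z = z*(z + 7)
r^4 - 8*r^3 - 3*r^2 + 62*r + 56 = (r - 7)*(r - 4)*(r + 1)*(r + 2)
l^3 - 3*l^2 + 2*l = l*(l - 2)*(l - 1)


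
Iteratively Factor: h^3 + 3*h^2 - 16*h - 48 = (h - 4)*(h^2 + 7*h + 12) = (h - 4)*(h + 4)*(h + 3)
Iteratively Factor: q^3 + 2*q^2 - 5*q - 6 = (q - 2)*(q^2 + 4*q + 3) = (q - 2)*(q + 1)*(q + 3)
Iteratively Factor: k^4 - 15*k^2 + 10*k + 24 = (k + 1)*(k^3 - k^2 - 14*k + 24) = (k + 1)*(k + 4)*(k^2 - 5*k + 6) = (k - 3)*(k + 1)*(k + 4)*(k - 2)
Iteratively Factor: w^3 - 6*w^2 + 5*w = (w)*(w^2 - 6*w + 5) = w*(w - 5)*(w - 1)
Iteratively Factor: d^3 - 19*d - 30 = (d + 3)*(d^2 - 3*d - 10) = (d - 5)*(d + 3)*(d + 2)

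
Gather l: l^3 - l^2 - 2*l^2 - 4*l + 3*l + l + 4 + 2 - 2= l^3 - 3*l^2 + 4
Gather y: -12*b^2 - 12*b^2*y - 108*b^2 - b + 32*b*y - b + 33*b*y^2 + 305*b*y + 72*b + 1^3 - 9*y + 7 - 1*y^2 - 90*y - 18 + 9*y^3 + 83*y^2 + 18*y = -120*b^2 + 70*b + 9*y^3 + y^2*(33*b + 82) + y*(-12*b^2 + 337*b - 81) - 10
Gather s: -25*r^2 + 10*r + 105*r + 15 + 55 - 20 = -25*r^2 + 115*r + 50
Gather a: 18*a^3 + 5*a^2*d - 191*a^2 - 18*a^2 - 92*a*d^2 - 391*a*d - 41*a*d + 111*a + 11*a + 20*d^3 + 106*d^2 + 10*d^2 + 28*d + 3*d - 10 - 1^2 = 18*a^3 + a^2*(5*d - 209) + a*(-92*d^2 - 432*d + 122) + 20*d^3 + 116*d^2 + 31*d - 11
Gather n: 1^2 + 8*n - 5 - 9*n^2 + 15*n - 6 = -9*n^2 + 23*n - 10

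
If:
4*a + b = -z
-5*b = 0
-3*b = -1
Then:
No Solution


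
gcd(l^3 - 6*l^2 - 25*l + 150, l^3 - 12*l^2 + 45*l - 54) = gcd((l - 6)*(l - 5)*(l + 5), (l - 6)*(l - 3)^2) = l - 6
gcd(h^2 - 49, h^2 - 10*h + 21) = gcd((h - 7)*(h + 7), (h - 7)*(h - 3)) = h - 7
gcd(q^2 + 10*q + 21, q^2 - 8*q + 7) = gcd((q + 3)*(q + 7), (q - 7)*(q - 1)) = 1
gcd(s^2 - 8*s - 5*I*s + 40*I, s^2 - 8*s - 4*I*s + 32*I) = s - 8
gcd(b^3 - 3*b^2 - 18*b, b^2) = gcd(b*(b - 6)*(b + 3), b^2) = b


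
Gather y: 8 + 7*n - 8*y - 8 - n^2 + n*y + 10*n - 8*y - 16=-n^2 + 17*n + y*(n - 16) - 16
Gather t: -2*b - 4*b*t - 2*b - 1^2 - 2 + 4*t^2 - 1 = -4*b*t - 4*b + 4*t^2 - 4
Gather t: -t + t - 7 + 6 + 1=0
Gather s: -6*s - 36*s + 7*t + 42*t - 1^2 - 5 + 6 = -42*s + 49*t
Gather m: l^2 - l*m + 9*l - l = l^2 - l*m + 8*l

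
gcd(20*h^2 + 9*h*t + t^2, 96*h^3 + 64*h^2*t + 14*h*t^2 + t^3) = 4*h + t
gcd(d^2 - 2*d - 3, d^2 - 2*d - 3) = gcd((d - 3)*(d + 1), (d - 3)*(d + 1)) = d^2 - 2*d - 3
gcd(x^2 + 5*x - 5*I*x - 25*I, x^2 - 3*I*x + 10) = x - 5*I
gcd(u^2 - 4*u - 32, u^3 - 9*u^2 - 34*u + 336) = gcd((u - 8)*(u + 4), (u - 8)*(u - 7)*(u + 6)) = u - 8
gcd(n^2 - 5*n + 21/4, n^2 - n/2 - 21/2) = n - 7/2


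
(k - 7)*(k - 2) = k^2 - 9*k + 14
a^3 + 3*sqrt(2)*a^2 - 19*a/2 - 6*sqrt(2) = (a - 3*sqrt(2)/2)*(a + sqrt(2)/2)*(a + 4*sqrt(2))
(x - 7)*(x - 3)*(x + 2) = x^3 - 8*x^2 + x + 42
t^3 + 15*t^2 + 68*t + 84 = (t + 2)*(t + 6)*(t + 7)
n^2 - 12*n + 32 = (n - 8)*(n - 4)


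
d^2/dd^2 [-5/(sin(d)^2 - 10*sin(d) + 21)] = 10*(2*sin(d)^4 - 15*sin(d)^3 + 5*sin(d)^2 + 135*sin(d) - 79)/(sin(d)^2 - 10*sin(d) + 21)^3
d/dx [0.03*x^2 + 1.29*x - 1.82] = 0.06*x + 1.29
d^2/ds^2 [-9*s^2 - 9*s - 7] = -18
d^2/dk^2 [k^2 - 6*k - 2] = 2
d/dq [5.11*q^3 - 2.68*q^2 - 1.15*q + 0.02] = 15.33*q^2 - 5.36*q - 1.15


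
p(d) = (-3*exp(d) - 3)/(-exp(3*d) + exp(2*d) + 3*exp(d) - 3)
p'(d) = (-3*exp(d) - 3)*(3*exp(3*d) - 2*exp(2*d) - 3*exp(d))/(-exp(3*d) + exp(2*d) + 3*exp(d) - 3)^2 - 3*exp(d)/(-exp(3*d) + exp(2*d) + 3*exp(d) - 3)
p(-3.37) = 1.07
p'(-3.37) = 0.07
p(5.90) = 0.00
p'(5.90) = -0.00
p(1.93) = 0.09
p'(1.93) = -0.22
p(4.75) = 0.00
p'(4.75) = -0.00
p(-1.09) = 2.09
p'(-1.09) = 1.75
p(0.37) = -18.14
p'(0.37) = -36.19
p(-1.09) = 2.09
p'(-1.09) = 1.75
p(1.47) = 0.30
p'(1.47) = -0.86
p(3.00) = 0.01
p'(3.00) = -0.02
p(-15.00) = 1.00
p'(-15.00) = 0.00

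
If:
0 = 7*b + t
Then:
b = -t/7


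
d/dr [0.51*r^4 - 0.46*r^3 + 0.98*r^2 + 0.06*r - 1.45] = 2.04*r^3 - 1.38*r^2 + 1.96*r + 0.06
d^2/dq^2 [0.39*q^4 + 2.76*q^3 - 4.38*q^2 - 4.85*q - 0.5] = 4.68*q^2 + 16.56*q - 8.76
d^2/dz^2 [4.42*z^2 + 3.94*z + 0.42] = 8.84000000000000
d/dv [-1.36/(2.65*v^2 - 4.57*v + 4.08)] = (7.208*v - 6.2152)/(2.65*v^2 - 4.57*v + 4.08)^2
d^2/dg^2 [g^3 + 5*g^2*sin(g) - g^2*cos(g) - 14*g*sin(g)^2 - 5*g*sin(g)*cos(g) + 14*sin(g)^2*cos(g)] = -5*g^2*sin(g) + g^2*cos(g) + 4*g*sin(g) + 10*g*sin(2*g) + 20*g*cos(g) - 28*g*cos(2*g) + 6*g + 10*sin(g) - 28*sin(2*g) - 11*cos(g)/2 - 10*cos(2*g) + 63*cos(3*g)/2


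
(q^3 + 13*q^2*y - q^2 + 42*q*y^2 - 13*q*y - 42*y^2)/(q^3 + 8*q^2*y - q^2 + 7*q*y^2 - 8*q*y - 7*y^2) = (q + 6*y)/(q + y)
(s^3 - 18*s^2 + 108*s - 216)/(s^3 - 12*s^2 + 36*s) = (s - 6)/s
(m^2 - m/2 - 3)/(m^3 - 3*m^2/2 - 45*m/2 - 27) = (m - 2)/(m^2 - 3*m - 18)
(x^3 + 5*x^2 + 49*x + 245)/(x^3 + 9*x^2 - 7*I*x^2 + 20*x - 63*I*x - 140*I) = (x + 7*I)/(x + 4)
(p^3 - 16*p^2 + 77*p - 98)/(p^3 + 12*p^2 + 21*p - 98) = (p^2 - 14*p + 49)/(p^2 + 14*p + 49)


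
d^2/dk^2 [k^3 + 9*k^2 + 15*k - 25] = 6*k + 18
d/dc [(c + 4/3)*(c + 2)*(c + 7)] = 3*c^2 + 62*c/3 + 26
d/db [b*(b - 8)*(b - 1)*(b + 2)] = 4*b^3 - 21*b^2 - 20*b + 16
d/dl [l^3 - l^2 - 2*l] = 3*l^2 - 2*l - 2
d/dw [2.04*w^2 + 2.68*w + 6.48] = 4.08*w + 2.68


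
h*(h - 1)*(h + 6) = h^3 + 5*h^2 - 6*h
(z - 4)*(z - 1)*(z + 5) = z^3 - 21*z + 20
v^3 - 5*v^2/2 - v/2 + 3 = (v - 2)*(v - 3/2)*(v + 1)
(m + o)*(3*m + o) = 3*m^2 + 4*m*o + o^2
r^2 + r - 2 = (r - 1)*(r + 2)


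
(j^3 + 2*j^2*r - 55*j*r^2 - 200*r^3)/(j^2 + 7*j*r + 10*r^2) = (j^2 - 3*j*r - 40*r^2)/(j + 2*r)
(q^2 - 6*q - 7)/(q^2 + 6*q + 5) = (q - 7)/(q + 5)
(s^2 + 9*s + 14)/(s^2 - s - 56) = (s + 2)/(s - 8)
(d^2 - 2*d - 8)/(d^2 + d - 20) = (d + 2)/(d + 5)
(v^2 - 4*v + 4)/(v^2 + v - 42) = (v^2 - 4*v + 4)/(v^2 + v - 42)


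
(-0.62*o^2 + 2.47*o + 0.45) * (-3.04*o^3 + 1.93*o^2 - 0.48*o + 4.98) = 1.8848*o^5 - 8.7054*o^4 + 3.6967*o^3 - 3.4047*o^2 + 12.0846*o + 2.241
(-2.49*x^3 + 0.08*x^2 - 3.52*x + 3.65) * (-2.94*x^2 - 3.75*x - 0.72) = 7.3206*x^5 + 9.1023*x^4 + 11.8416*x^3 + 2.4114*x^2 - 11.1531*x - 2.628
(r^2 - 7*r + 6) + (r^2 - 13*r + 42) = 2*r^2 - 20*r + 48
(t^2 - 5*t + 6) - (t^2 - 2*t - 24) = 30 - 3*t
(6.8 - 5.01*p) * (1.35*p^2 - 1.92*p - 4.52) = -6.7635*p^3 + 18.7992*p^2 + 9.5892*p - 30.736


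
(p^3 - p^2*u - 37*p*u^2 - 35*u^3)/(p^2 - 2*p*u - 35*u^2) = p + u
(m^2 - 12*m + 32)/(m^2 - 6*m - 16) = (m - 4)/(m + 2)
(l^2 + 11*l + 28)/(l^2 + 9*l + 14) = (l + 4)/(l + 2)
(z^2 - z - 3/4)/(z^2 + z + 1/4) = (2*z - 3)/(2*z + 1)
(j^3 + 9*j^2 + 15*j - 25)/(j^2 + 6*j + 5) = (j^2 + 4*j - 5)/(j + 1)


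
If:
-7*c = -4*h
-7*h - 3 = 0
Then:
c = -12/49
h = -3/7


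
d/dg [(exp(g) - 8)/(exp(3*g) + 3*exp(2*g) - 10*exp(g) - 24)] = (-(exp(g) - 8)*(3*exp(2*g) + 6*exp(g) - 10) + exp(3*g) + 3*exp(2*g) - 10*exp(g) - 24)*exp(g)/(exp(3*g) + 3*exp(2*g) - 10*exp(g) - 24)^2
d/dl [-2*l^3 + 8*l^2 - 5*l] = -6*l^2 + 16*l - 5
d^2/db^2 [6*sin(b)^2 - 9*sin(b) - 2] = 9*sin(b) + 12*cos(2*b)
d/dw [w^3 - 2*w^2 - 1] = w*(3*w - 4)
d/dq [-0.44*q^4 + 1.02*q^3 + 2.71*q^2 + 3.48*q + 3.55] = -1.76*q^3 + 3.06*q^2 + 5.42*q + 3.48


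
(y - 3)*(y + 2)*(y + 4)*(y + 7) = y^4 + 10*y^3 + 11*y^2 - 94*y - 168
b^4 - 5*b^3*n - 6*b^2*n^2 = b^2*(b - 6*n)*(b + n)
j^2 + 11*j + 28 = (j + 4)*(j + 7)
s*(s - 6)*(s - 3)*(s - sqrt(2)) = s^4 - 9*s^3 - sqrt(2)*s^3 + 9*sqrt(2)*s^2 + 18*s^2 - 18*sqrt(2)*s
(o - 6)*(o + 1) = o^2 - 5*o - 6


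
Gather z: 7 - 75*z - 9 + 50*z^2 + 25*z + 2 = 50*z^2 - 50*z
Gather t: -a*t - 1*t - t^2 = -t^2 + t*(-a - 1)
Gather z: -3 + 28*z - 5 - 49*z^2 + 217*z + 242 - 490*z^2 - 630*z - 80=-539*z^2 - 385*z + 154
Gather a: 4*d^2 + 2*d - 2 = 4*d^2 + 2*d - 2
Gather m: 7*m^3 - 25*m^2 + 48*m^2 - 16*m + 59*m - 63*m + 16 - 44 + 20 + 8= 7*m^3 + 23*m^2 - 20*m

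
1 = 1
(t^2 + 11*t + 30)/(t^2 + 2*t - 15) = (t + 6)/(t - 3)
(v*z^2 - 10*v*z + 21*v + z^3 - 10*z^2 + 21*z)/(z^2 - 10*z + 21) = v + z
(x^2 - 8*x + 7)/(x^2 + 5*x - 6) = (x - 7)/(x + 6)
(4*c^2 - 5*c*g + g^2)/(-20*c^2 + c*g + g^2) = (-c + g)/(5*c + g)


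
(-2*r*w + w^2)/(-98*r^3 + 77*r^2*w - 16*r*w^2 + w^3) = w/(49*r^2 - 14*r*w + w^2)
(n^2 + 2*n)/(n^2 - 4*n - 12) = n/(n - 6)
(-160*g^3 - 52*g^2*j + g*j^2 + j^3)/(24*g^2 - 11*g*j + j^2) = (-20*g^2 - 9*g*j - j^2)/(3*g - j)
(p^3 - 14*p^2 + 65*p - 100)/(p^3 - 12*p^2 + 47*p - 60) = (p - 5)/(p - 3)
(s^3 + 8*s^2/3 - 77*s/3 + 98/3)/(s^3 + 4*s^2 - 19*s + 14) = (s - 7/3)/(s - 1)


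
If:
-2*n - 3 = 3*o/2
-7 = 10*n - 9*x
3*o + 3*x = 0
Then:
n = -11/2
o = 16/3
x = -16/3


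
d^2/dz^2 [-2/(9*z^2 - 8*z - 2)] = 4*(-81*z^2 + 72*z + 4*(9*z - 4)^2 + 18)/(-9*z^2 + 8*z + 2)^3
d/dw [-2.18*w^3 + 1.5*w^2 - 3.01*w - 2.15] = -6.54*w^2 + 3.0*w - 3.01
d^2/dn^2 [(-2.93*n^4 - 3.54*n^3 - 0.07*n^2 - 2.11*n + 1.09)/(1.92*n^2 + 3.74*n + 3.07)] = (-21.602304*n^6 - 126.238464*n^5 - 349.52556*n^4 - 610.117936*n^3 - 548.668212*n^2 - 78.59934*n + 64.776886)/(7.077888*n^6 + 41.361408*n^5 + 114.52032*n^4 + 184.58396*n^3 + 183.11322*n^2 + 105.747378*n + 28.934443)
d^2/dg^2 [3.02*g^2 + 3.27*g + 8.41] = 6.04000000000000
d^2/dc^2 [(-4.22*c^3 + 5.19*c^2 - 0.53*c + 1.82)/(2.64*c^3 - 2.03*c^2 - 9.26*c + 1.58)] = (27.1128000000001*c^6 - 641.146176*c^5 + 1141.748784*c^4 - 1435.321998*c^3 + 274.904664*c^2 + 86.314092*c + 334.200184)/(18.399744*c^9 - 42.444864*c^8 - 160.97796*c^7 + 322.427629*c^6 + 513.837174*c^5 - 734.42169*c^4 - 596.048144*c^3 + 391.240548*c^2 - 69.349992*c + 3.944312)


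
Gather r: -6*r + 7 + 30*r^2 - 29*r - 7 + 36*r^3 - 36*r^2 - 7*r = 36*r^3 - 6*r^2 - 42*r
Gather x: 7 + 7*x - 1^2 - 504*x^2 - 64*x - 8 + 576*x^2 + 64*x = 72*x^2 + 7*x - 2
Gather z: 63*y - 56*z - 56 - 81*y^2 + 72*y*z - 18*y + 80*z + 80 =-81*y^2 + 45*y + z*(72*y + 24) + 24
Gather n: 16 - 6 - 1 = 9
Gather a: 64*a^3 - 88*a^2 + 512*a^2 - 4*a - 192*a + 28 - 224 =64*a^3 + 424*a^2 - 196*a - 196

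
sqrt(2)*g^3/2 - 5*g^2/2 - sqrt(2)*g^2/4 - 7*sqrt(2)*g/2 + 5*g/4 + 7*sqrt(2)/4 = (g - 1/2)*(g - 7*sqrt(2)/2)*(sqrt(2)*g/2 + 1)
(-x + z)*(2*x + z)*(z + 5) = -2*x^2*z - 10*x^2 + x*z^2 + 5*x*z + z^3 + 5*z^2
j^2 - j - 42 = (j - 7)*(j + 6)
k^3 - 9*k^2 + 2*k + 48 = (k - 8)*(k - 3)*(k + 2)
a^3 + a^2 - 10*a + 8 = (a - 2)*(a - 1)*(a + 4)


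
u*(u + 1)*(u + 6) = u^3 + 7*u^2 + 6*u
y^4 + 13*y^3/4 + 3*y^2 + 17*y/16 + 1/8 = (y + 1/4)*(y + 1/2)^2*(y + 2)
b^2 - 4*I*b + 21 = (b - 7*I)*(b + 3*I)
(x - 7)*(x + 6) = x^2 - x - 42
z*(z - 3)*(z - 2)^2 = z^4 - 7*z^3 + 16*z^2 - 12*z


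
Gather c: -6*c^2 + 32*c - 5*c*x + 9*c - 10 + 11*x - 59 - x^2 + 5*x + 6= -6*c^2 + c*(41 - 5*x) - x^2 + 16*x - 63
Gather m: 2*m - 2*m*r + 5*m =m*(7 - 2*r)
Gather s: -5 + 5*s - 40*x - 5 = 5*s - 40*x - 10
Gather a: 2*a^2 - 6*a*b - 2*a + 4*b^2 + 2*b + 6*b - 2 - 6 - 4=2*a^2 + a*(-6*b - 2) + 4*b^2 + 8*b - 12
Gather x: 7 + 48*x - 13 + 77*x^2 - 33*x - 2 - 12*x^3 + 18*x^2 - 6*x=-12*x^3 + 95*x^2 + 9*x - 8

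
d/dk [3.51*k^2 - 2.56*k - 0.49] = 7.02*k - 2.56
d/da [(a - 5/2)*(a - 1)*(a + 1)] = 3*a^2 - 5*a - 1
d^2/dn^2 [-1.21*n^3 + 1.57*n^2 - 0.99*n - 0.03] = 3.14 - 7.26*n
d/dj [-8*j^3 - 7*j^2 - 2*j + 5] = -24*j^2 - 14*j - 2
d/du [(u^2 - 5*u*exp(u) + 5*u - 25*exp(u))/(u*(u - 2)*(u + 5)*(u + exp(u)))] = 2*(-3*u^3*exp(u) - u^3 + 13*u^2*exp(u) + u^2 + 5*u*exp(2*u) - 10*u*exp(u) - 5*exp(2*u))/(u^2*(u^4 + 2*u^3*exp(u) - 4*u^3 + u^2*exp(2*u) - 8*u^2*exp(u) + 4*u^2 - 4*u*exp(2*u) + 8*u*exp(u) + 4*exp(2*u)))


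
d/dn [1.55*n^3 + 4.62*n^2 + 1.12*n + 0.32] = 4.65*n^2 + 9.24*n + 1.12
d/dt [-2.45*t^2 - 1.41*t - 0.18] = -4.9*t - 1.41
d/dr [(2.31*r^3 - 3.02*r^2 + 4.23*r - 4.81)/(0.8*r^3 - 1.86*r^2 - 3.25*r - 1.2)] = (-8.88178419700125e-16*r^5 - 1.8806*r^4 - 21.783*r^3 + 20.9108*r^2 - 10.6452*r - 20.7085)/(0.64*r^6 - 2.976*r^5 - 1.7404*r^4 + 10.17*r^3 + 15.0265*r^2 + 7.8*r + 1.44)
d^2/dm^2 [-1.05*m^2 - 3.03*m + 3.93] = -2.10000000000000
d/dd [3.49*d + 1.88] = 3.49000000000000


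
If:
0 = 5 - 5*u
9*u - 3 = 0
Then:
No Solution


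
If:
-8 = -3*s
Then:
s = 8/3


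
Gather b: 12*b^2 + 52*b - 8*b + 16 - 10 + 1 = 12*b^2 + 44*b + 7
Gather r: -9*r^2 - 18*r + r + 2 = -9*r^2 - 17*r + 2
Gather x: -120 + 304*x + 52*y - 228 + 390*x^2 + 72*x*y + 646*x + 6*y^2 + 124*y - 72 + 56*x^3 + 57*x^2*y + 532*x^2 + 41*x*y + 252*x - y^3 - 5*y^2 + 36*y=56*x^3 + x^2*(57*y + 922) + x*(113*y + 1202) - y^3 + y^2 + 212*y - 420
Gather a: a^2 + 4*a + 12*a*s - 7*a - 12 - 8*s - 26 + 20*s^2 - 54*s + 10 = a^2 + a*(12*s - 3) + 20*s^2 - 62*s - 28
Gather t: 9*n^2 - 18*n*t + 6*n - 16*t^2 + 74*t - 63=9*n^2 + 6*n - 16*t^2 + t*(74 - 18*n) - 63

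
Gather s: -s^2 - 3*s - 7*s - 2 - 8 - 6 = -s^2 - 10*s - 16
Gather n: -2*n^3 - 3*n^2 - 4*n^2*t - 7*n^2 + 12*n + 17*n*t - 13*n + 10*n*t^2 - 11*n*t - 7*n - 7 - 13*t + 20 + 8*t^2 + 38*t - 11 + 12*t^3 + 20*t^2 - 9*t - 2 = -2*n^3 + n^2*(-4*t - 10) + n*(10*t^2 + 6*t - 8) + 12*t^3 + 28*t^2 + 16*t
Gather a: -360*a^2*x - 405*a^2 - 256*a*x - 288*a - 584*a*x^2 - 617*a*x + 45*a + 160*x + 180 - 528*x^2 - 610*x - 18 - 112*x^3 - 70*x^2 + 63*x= a^2*(-360*x - 405) + a*(-584*x^2 - 873*x - 243) - 112*x^3 - 598*x^2 - 387*x + 162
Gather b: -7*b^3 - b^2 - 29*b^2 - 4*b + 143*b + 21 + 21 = -7*b^3 - 30*b^2 + 139*b + 42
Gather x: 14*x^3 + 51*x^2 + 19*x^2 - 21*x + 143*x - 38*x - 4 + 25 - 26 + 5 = 14*x^3 + 70*x^2 + 84*x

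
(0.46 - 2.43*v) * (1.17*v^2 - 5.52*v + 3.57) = -2.8431*v^3 + 13.9518*v^2 - 11.2143*v + 1.6422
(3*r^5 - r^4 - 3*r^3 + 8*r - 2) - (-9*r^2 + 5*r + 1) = 3*r^5 - r^4 - 3*r^3 + 9*r^2 + 3*r - 3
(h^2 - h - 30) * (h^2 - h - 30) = h^4 - 2*h^3 - 59*h^2 + 60*h + 900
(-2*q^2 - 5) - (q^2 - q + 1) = -3*q^2 + q - 6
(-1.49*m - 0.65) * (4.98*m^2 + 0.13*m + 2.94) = -7.4202*m^3 - 3.4307*m^2 - 4.4651*m - 1.911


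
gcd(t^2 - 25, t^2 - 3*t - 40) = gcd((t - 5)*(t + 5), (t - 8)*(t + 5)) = t + 5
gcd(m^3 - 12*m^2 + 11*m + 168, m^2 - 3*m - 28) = m - 7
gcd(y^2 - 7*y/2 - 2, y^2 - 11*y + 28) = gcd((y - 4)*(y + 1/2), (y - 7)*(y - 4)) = y - 4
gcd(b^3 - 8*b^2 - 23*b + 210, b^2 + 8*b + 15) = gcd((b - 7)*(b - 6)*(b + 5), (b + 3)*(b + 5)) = b + 5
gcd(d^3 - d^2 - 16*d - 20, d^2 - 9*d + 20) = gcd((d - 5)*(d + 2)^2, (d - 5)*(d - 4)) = d - 5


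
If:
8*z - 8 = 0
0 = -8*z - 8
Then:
No Solution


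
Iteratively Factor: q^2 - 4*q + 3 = (q - 1)*(q - 3)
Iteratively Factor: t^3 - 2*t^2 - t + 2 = (t + 1)*(t^2 - 3*t + 2) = (t - 1)*(t + 1)*(t - 2)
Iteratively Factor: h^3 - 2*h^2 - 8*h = (h - 4)*(h^2 + 2*h) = h*(h - 4)*(h + 2)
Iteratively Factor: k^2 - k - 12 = (k - 4)*(k + 3)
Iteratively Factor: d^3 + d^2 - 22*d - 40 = (d + 4)*(d^2 - 3*d - 10) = (d - 5)*(d + 4)*(d + 2)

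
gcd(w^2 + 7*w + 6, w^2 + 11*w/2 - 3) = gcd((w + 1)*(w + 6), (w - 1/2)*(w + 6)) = w + 6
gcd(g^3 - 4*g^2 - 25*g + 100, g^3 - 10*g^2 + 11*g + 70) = g - 5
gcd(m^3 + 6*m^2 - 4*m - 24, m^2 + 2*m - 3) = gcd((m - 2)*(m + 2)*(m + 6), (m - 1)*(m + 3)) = 1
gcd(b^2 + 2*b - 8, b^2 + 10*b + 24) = b + 4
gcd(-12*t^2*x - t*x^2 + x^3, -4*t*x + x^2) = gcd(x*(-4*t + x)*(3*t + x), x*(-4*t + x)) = -4*t*x + x^2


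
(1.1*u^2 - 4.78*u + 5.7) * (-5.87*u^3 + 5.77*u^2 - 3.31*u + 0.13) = -6.457*u^5 + 34.4056*u^4 - 64.6806*u^3 + 48.8538*u^2 - 19.4884*u + 0.741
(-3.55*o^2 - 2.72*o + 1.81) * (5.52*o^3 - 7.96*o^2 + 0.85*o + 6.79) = -19.596*o^5 + 13.2436*o^4 + 28.6249*o^3 - 40.8241*o^2 - 16.9303*o + 12.2899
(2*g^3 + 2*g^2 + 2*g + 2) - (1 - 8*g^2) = 2*g^3 + 10*g^2 + 2*g + 1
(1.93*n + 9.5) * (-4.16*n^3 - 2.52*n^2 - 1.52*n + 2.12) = -8.0288*n^4 - 44.3836*n^3 - 26.8736*n^2 - 10.3484*n + 20.14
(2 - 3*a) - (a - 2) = 4 - 4*a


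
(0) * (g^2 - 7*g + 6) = 0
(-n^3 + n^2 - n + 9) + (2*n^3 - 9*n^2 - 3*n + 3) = n^3 - 8*n^2 - 4*n + 12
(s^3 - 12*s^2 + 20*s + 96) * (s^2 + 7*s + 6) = s^5 - 5*s^4 - 58*s^3 + 164*s^2 + 792*s + 576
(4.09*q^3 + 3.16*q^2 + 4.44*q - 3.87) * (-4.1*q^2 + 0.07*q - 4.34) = -16.769*q^5 - 12.6697*q^4 - 35.7334*q^3 + 2.4634*q^2 - 19.5405*q + 16.7958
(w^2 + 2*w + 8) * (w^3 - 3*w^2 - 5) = w^5 - w^4 + 2*w^3 - 29*w^2 - 10*w - 40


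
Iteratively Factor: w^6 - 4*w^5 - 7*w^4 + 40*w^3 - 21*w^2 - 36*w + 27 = (w + 3)*(w^5 - 7*w^4 + 14*w^3 - 2*w^2 - 15*w + 9) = (w - 1)*(w + 3)*(w^4 - 6*w^3 + 8*w^2 + 6*w - 9) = (w - 1)*(w + 1)*(w + 3)*(w^3 - 7*w^2 + 15*w - 9) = (w - 3)*(w - 1)*(w + 1)*(w + 3)*(w^2 - 4*w + 3) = (w - 3)*(w - 1)^2*(w + 1)*(w + 3)*(w - 3)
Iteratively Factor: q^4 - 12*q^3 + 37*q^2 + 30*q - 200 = (q - 5)*(q^3 - 7*q^2 + 2*q + 40) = (q - 5)*(q + 2)*(q^2 - 9*q + 20) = (q - 5)*(q - 4)*(q + 2)*(q - 5)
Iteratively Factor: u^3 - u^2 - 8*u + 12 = (u - 2)*(u^2 + u - 6) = (u - 2)^2*(u + 3)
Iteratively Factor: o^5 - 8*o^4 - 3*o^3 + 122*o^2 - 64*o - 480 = (o + 3)*(o^4 - 11*o^3 + 30*o^2 + 32*o - 160) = (o - 4)*(o + 3)*(o^3 - 7*o^2 + 2*o + 40) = (o - 5)*(o - 4)*(o + 3)*(o^2 - 2*o - 8) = (o - 5)*(o - 4)*(o + 2)*(o + 3)*(o - 4)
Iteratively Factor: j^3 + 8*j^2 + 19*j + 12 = (j + 1)*(j^2 + 7*j + 12) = (j + 1)*(j + 4)*(j + 3)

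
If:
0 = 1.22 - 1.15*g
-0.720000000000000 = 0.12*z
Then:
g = 1.06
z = -6.00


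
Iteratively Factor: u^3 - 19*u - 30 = (u - 5)*(u^2 + 5*u + 6) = (u - 5)*(u + 2)*(u + 3)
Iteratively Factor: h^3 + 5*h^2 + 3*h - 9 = (h - 1)*(h^2 + 6*h + 9) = (h - 1)*(h + 3)*(h + 3)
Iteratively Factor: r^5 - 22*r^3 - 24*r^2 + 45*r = (r + 3)*(r^4 - 3*r^3 - 13*r^2 + 15*r) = r*(r + 3)*(r^3 - 3*r^2 - 13*r + 15) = r*(r + 3)^2*(r^2 - 6*r + 5) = r*(r - 1)*(r + 3)^2*(r - 5)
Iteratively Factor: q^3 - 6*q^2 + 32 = (q + 2)*(q^2 - 8*q + 16) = (q - 4)*(q + 2)*(q - 4)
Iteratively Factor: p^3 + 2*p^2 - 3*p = (p - 1)*(p^2 + 3*p) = (p - 1)*(p + 3)*(p)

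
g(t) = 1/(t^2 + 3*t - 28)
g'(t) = (-2*t - 3)/(t^2 + 3*t - 28)^2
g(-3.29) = -0.04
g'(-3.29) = 0.00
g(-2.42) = -0.03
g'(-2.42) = 0.00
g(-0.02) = -0.04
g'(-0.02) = -0.00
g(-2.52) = -0.03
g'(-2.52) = 0.00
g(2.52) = -0.07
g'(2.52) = -0.04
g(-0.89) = -0.03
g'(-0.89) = -0.00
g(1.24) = -0.04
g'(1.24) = -0.01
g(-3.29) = -0.04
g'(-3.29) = 0.00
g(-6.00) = -0.10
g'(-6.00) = 0.09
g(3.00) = -0.10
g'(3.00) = -0.09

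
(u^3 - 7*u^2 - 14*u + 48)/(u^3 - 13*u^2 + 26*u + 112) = (u^2 + u - 6)/(u^2 - 5*u - 14)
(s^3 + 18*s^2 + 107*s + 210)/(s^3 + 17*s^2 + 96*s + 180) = (s + 7)/(s + 6)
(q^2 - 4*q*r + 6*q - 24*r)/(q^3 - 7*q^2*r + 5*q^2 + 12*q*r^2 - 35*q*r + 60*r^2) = (q + 6)/(q^2 - 3*q*r + 5*q - 15*r)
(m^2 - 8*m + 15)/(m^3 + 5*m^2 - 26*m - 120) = (m - 3)/(m^2 + 10*m + 24)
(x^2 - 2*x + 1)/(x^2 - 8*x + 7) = (x - 1)/(x - 7)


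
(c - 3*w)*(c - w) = c^2 - 4*c*w + 3*w^2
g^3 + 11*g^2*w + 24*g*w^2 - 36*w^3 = (g - w)*(g + 6*w)^2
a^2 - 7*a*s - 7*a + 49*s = (a - 7)*(a - 7*s)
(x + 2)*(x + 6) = x^2 + 8*x + 12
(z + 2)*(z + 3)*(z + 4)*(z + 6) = z^4 + 15*z^3 + 80*z^2 + 180*z + 144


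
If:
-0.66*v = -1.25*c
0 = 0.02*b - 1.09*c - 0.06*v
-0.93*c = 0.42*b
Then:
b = 0.00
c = 0.00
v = 0.00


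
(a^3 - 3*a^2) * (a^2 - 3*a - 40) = a^5 - 6*a^4 - 31*a^3 + 120*a^2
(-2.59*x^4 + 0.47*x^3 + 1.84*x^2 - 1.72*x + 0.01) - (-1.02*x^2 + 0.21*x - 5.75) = -2.59*x^4 + 0.47*x^3 + 2.86*x^2 - 1.93*x + 5.76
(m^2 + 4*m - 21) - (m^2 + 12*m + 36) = -8*m - 57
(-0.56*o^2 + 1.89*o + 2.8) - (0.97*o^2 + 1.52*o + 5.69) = -1.53*o^2 + 0.37*o - 2.89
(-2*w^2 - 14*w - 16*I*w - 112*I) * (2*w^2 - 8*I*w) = -4*w^4 - 28*w^3 - 16*I*w^3 - 128*w^2 - 112*I*w^2 - 896*w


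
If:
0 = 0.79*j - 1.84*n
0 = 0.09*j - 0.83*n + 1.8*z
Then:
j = 6.75780452968782*z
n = 2.90144868394205*z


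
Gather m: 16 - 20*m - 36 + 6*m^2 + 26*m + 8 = 6*m^2 + 6*m - 12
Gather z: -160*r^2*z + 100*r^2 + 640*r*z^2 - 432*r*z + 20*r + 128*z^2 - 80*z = 100*r^2 + 20*r + z^2*(640*r + 128) + z*(-160*r^2 - 432*r - 80)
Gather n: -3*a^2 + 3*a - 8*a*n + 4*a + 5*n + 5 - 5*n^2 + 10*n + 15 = -3*a^2 + 7*a - 5*n^2 + n*(15 - 8*a) + 20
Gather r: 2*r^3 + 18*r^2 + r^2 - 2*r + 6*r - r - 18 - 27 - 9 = 2*r^3 + 19*r^2 + 3*r - 54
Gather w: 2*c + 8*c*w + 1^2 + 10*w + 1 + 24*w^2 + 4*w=2*c + 24*w^2 + w*(8*c + 14) + 2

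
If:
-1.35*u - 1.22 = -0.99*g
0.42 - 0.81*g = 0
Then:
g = 0.52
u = -0.52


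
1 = 1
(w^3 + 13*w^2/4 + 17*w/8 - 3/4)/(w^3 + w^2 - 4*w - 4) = (w^2 + 5*w/4 - 3/8)/(w^2 - w - 2)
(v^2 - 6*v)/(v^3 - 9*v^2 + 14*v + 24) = v/(v^2 - 3*v - 4)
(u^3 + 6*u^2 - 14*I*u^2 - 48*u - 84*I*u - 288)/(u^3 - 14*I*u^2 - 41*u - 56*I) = (u^2 + 6*u*(1 - I) - 36*I)/(u^2 - 6*I*u + 7)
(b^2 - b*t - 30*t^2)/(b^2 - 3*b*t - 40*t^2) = (-b + 6*t)/(-b + 8*t)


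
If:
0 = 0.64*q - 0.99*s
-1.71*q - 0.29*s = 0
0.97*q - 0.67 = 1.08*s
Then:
No Solution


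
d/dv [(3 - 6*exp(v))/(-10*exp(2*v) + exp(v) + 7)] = 3*(-(2*exp(v) - 1)*(20*exp(v) - 1) + 20*exp(2*v) - 2*exp(v) - 14)*exp(v)/(-10*exp(2*v) + exp(v) + 7)^2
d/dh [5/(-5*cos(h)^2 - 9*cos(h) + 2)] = -5*(10*cos(h) + 9)*sin(h)/(5*cos(h)^2 + 9*cos(h) - 2)^2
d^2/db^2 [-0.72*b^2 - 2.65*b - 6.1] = -1.44000000000000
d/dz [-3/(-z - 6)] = -3/(z + 6)^2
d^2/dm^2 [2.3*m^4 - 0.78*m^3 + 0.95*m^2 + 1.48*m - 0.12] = 27.6*m^2 - 4.68*m + 1.9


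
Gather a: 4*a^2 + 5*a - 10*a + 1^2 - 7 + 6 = 4*a^2 - 5*a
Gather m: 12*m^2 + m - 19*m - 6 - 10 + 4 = 12*m^2 - 18*m - 12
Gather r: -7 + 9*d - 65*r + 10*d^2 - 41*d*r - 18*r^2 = 10*d^2 + 9*d - 18*r^2 + r*(-41*d - 65) - 7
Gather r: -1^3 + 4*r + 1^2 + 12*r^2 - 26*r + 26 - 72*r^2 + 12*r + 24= -60*r^2 - 10*r + 50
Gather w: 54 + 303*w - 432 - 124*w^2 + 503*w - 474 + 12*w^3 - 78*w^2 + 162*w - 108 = 12*w^3 - 202*w^2 + 968*w - 960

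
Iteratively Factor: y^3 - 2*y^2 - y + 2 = (y + 1)*(y^2 - 3*y + 2) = (y - 1)*(y + 1)*(y - 2)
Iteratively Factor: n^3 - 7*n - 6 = (n + 2)*(n^2 - 2*n - 3) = (n + 1)*(n + 2)*(n - 3)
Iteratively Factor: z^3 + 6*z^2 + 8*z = (z + 2)*(z^2 + 4*z) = z*(z + 2)*(z + 4)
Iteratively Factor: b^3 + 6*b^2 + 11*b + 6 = (b + 2)*(b^2 + 4*b + 3) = (b + 1)*(b + 2)*(b + 3)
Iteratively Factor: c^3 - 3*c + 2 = (c - 1)*(c^2 + c - 2) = (c - 1)^2*(c + 2)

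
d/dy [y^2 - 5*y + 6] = 2*y - 5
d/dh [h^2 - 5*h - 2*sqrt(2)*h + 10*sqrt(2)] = 2*h - 5 - 2*sqrt(2)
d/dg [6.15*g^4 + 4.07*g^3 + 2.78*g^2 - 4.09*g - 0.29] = 24.6*g^3 + 12.21*g^2 + 5.56*g - 4.09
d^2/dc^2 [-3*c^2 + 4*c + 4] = -6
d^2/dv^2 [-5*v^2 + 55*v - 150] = -10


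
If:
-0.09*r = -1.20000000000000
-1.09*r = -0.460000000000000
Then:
No Solution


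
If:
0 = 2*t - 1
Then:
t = 1/2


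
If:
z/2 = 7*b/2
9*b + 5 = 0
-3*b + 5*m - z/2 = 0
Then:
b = -5/9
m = -13/18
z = -35/9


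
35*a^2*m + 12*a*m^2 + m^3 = m*(5*a + m)*(7*a + m)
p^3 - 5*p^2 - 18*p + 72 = (p - 6)*(p - 3)*(p + 4)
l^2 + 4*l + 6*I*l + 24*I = (l + 4)*(l + 6*I)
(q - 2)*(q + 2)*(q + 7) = q^3 + 7*q^2 - 4*q - 28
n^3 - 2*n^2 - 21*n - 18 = (n - 6)*(n + 1)*(n + 3)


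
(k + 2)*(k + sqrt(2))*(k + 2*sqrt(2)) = k^3 + 2*k^2 + 3*sqrt(2)*k^2 + 4*k + 6*sqrt(2)*k + 8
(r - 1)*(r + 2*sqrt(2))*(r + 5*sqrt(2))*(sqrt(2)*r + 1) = sqrt(2)*r^4 - sqrt(2)*r^3 + 15*r^3 - 15*r^2 + 27*sqrt(2)*r^2 - 27*sqrt(2)*r + 20*r - 20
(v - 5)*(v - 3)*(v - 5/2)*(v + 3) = v^4 - 15*v^3/2 + 7*v^2/2 + 135*v/2 - 225/2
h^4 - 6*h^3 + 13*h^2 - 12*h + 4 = (h - 2)^2*(h - 1)^2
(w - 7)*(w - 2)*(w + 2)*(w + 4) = w^4 - 3*w^3 - 32*w^2 + 12*w + 112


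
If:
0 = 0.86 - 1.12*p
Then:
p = 0.77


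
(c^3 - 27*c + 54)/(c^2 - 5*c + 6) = (c^2 + 3*c - 18)/(c - 2)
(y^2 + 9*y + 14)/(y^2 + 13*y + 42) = (y + 2)/(y + 6)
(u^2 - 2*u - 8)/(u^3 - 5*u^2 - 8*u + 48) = (u + 2)/(u^2 - u - 12)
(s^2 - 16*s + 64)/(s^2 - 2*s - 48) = (s - 8)/(s + 6)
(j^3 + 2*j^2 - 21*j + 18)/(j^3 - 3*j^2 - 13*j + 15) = (j^2 + 3*j - 18)/(j^2 - 2*j - 15)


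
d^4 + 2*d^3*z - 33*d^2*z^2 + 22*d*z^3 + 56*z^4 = (d - 4*z)*(d - 2*z)*(d + z)*(d + 7*z)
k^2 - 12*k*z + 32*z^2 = (k - 8*z)*(k - 4*z)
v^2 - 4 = (v - 2)*(v + 2)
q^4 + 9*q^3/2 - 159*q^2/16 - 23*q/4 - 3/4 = (q - 2)*(q + 1/4)^2*(q + 6)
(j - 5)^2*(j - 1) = j^3 - 11*j^2 + 35*j - 25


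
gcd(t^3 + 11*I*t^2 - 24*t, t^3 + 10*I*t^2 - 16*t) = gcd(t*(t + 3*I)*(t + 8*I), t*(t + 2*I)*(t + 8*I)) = t^2 + 8*I*t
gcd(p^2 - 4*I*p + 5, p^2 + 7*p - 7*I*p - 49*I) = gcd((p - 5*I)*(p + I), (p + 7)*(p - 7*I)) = 1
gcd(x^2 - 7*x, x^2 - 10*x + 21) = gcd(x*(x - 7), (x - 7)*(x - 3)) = x - 7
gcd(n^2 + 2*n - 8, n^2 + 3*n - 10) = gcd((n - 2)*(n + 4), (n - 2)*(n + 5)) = n - 2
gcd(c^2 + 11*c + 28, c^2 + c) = 1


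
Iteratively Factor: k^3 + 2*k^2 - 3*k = (k)*(k^2 + 2*k - 3) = k*(k + 3)*(k - 1)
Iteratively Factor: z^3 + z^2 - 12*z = (z)*(z^2 + z - 12) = z*(z + 4)*(z - 3)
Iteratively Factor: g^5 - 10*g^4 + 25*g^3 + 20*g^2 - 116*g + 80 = (g - 1)*(g^4 - 9*g^3 + 16*g^2 + 36*g - 80) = (g - 5)*(g - 1)*(g^3 - 4*g^2 - 4*g + 16) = (g - 5)*(g - 2)*(g - 1)*(g^2 - 2*g - 8) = (g - 5)*(g - 2)*(g - 1)*(g + 2)*(g - 4)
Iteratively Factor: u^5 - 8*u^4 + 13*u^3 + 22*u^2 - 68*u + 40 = (u - 5)*(u^4 - 3*u^3 - 2*u^2 + 12*u - 8) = (u - 5)*(u - 2)*(u^3 - u^2 - 4*u + 4) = (u - 5)*(u - 2)*(u + 2)*(u^2 - 3*u + 2) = (u - 5)*(u - 2)*(u - 1)*(u + 2)*(u - 2)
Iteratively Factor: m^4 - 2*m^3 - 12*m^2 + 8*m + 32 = (m - 2)*(m^3 - 12*m - 16) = (m - 2)*(m + 2)*(m^2 - 2*m - 8) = (m - 2)*(m + 2)^2*(m - 4)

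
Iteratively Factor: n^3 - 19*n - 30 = (n - 5)*(n^2 + 5*n + 6) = (n - 5)*(n + 2)*(n + 3)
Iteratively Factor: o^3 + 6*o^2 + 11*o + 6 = (o + 3)*(o^2 + 3*o + 2) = (o + 1)*(o + 3)*(o + 2)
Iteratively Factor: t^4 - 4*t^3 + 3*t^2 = (t - 1)*(t^3 - 3*t^2) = (t - 3)*(t - 1)*(t^2) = t*(t - 3)*(t - 1)*(t)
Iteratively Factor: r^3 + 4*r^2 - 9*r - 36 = (r + 4)*(r^2 - 9) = (r - 3)*(r + 4)*(r + 3)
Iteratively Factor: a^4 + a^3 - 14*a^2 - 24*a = (a)*(a^3 + a^2 - 14*a - 24) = a*(a + 2)*(a^2 - a - 12) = a*(a + 2)*(a + 3)*(a - 4)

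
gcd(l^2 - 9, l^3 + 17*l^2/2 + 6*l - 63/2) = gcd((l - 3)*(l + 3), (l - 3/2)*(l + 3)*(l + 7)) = l + 3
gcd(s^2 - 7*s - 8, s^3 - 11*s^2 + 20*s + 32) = s^2 - 7*s - 8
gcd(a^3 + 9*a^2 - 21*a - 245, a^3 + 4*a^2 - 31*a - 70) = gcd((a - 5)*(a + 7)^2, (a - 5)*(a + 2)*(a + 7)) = a^2 + 2*a - 35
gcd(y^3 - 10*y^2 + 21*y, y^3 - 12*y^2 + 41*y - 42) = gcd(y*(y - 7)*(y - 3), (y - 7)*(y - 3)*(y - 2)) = y^2 - 10*y + 21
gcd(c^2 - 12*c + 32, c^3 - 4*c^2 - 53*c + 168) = c - 8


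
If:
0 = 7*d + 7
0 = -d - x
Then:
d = -1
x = 1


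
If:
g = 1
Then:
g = 1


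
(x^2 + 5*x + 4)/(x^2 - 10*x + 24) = (x^2 + 5*x + 4)/(x^2 - 10*x + 24)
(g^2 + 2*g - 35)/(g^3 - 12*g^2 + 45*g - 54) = (g^2 + 2*g - 35)/(g^3 - 12*g^2 + 45*g - 54)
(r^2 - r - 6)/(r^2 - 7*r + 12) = (r + 2)/(r - 4)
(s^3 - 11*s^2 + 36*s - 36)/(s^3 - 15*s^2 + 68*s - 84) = (s - 3)/(s - 7)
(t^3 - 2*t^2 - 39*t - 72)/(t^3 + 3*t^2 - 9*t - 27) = (t - 8)/(t - 3)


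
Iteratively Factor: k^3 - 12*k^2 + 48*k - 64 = (k - 4)*(k^2 - 8*k + 16) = (k - 4)^2*(k - 4)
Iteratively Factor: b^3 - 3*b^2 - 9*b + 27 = (b - 3)*(b^2 - 9) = (b - 3)*(b + 3)*(b - 3)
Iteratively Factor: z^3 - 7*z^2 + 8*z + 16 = (z - 4)*(z^2 - 3*z - 4) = (z - 4)*(z + 1)*(z - 4)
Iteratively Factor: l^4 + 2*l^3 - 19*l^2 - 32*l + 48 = (l + 4)*(l^3 - 2*l^2 - 11*l + 12) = (l - 4)*(l + 4)*(l^2 + 2*l - 3) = (l - 4)*(l - 1)*(l + 4)*(l + 3)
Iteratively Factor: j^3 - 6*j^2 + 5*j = (j - 5)*(j^2 - j) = (j - 5)*(j - 1)*(j)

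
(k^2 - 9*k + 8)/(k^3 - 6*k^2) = (k^2 - 9*k + 8)/(k^2*(k - 6))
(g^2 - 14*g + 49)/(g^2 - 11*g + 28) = (g - 7)/(g - 4)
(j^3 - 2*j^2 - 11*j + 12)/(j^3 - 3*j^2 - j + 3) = (j^2 - j - 12)/(j^2 - 2*j - 3)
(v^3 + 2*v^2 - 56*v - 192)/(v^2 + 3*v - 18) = (v^2 - 4*v - 32)/(v - 3)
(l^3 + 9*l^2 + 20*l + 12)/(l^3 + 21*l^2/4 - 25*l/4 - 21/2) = 4*(l + 2)/(4*l - 7)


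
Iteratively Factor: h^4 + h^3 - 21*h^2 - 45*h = (h + 3)*(h^3 - 2*h^2 - 15*h) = (h + 3)^2*(h^2 - 5*h) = (h - 5)*(h + 3)^2*(h)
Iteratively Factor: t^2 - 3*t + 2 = (t - 2)*(t - 1)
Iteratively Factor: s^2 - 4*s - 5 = (s - 5)*(s + 1)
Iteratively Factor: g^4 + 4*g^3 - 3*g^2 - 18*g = (g)*(g^3 + 4*g^2 - 3*g - 18) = g*(g + 3)*(g^2 + g - 6) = g*(g + 3)^2*(g - 2)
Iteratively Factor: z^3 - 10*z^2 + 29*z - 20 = (z - 1)*(z^2 - 9*z + 20) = (z - 4)*(z - 1)*(z - 5)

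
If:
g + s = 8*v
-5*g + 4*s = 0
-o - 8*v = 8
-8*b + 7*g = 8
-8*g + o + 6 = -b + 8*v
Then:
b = -38/31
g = -8/31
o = -230/31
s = -10/31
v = -9/124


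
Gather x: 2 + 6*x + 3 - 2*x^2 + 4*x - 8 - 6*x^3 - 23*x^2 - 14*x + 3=-6*x^3 - 25*x^2 - 4*x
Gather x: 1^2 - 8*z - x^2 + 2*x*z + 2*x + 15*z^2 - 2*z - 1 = -x^2 + x*(2*z + 2) + 15*z^2 - 10*z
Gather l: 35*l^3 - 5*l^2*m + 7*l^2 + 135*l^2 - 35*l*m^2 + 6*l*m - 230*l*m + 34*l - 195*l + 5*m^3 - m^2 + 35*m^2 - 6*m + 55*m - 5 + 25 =35*l^3 + l^2*(142 - 5*m) + l*(-35*m^2 - 224*m - 161) + 5*m^3 + 34*m^2 + 49*m + 20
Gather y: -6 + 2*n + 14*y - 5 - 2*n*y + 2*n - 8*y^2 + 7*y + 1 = 4*n - 8*y^2 + y*(21 - 2*n) - 10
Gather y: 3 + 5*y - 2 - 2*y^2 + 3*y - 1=-2*y^2 + 8*y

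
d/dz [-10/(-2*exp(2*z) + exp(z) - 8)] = (10 - 40*exp(z))*exp(z)/(2*exp(2*z) - exp(z) + 8)^2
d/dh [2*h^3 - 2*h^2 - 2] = 2*h*(3*h - 2)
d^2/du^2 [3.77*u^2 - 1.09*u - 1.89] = 7.54000000000000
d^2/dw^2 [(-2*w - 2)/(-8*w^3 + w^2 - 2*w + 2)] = 4*(4*(w + 1)*(12*w^2 - w + 1)^2 + (-24*w^2 + 2*w - (w + 1)*(24*w - 1) - 2)*(8*w^3 - w^2 + 2*w - 2))/(8*w^3 - w^2 + 2*w - 2)^3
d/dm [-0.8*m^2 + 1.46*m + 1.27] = 1.46 - 1.6*m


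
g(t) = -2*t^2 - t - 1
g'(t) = -4*t - 1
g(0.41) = -1.75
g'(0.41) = -2.64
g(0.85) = -3.30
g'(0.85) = -4.40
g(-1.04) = -2.12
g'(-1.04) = 3.16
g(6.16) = -83.05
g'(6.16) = -25.64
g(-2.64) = -12.30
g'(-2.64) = 9.56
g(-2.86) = -14.50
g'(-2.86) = 10.44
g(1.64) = -8.02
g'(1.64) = -7.56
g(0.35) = -1.60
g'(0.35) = -2.40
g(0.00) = -1.00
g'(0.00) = -1.00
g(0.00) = -1.00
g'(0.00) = -1.00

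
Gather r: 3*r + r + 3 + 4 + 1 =4*r + 8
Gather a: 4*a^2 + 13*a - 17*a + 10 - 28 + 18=4*a^2 - 4*a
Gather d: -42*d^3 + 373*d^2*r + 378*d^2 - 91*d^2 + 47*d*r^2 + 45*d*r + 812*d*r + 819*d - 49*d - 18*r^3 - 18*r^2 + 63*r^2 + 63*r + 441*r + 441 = -42*d^3 + d^2*(373*r + 287) + d*(47*r^2 + 857*r + 770) - 18*r^3 + 45*r^2 + 504*r + 441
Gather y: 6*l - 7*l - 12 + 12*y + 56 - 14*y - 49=-l - 2*y - 5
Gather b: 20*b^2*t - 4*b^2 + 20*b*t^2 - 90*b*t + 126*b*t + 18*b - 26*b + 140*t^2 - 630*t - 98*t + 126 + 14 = b^2*(20*t - 4) + b*(20*t^2 + 36*t - 8) + 140*t^2 - 728*t + 140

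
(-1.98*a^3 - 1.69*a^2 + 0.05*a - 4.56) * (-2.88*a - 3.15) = 5.7024*a^4 + 11.1042*a^3 + 5.1795*a^2 + 12.9753*a + 14.364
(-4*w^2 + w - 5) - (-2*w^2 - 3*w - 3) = -2*w^2 + 4*w - 2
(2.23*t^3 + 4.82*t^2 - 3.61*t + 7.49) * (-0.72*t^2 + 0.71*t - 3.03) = -1.6056*t^5 - 1.8871*t^4 - 0.7355*t^3 - 22.5605*t^2 + 16.2562*t - 22.6947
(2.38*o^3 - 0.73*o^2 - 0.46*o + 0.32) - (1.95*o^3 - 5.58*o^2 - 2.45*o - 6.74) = 0.43*o^3 + 4.85*o^2 + 1.99*o + 7.06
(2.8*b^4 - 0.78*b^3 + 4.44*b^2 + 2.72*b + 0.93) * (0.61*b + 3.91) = 1.708*b^5 + 10.4722*b^4 - 0.3414*b^3 + 19.0196*b^2 + 11.2025*b + 3.6363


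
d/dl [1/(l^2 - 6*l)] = 2*(3 - l)/(l^2*(l - 6)^2)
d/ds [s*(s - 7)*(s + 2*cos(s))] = -s*(s - 7)*(2*sin(s) - 1) + s*(s + 2*cos(s)) + (s - 7)*(s + 2*cos(s))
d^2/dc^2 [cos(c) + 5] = -cos(c)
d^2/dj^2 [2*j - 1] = 0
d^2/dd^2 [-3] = 0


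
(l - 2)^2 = l^2 - 4*l + 4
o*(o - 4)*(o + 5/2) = o^3 - 3*o^2/2 - 10*o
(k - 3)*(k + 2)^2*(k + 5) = k^4 + 6*k^3 - 3*k^2 - 52*k - 60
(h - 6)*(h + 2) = h^2 - 4*h - 12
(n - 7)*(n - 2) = n^2 - 9*n + 14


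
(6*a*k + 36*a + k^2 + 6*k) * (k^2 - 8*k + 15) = 6*a*k^3 - 12*a*k^2 - 198*a*k + 540*a + k^4 - 2*k^3 - 33*k^2 + 90*k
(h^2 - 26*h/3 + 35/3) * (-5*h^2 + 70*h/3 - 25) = -5*h^4 + 200*h^3/3 - 2570*h^2/9 + 4400*h/9 - 875/3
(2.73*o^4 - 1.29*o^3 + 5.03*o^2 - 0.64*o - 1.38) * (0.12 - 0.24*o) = -0.6552*o^5 + 0.6372*o^4 - 1.362*o^3 + 0.7572*o^2 + 0.2544*o - 0.1656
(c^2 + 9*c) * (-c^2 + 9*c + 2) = -c^4 + 83*c^2 + 18*c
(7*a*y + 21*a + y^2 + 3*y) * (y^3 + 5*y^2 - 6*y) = 7*a*y^4 + 56*a*y^3 + 63*a*y^2 - 126*a*y + y^5 + 8*y^4 + 9*y^3 - 18*y^2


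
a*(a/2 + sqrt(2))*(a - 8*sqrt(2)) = a^3/2 - 3*sqrt(2)*a^2 - 16*a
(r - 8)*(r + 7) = r^2 - r - 56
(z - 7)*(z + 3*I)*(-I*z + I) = -I*z^3 + 3*z^2 + 8*I*z^2 - 24*z - 7*I*z + 21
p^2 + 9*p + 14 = (p + 2)*(p + 7)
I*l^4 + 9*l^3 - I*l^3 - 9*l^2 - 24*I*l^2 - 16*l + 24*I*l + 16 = (l - 4*I)^2*(l - I)*(I*l - I)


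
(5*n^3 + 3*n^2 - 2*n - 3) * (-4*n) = -20*n^4 - 12*n^3 + 8*n^2 + 12*n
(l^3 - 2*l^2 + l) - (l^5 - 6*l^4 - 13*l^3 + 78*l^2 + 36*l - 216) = -l^5 + 6*l^4 + 14*l^3 - 80*l^2 - 35*l + 216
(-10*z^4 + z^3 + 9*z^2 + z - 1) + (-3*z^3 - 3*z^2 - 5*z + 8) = -10*z^4 - 2*z^3 + 6*z^2 - 4*z + 7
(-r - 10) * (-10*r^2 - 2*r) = 10*r^3 + 102*r^2 + 20*r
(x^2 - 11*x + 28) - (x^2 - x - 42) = 70 - 10*x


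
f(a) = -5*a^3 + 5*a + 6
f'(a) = 5 - 15*a^2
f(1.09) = 4.97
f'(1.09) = -12.82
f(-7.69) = 2241.33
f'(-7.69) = -882.04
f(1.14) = 4.29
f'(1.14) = -14.49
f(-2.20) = 48.24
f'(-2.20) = -67.60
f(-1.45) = 13.99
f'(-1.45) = -26.54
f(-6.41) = 1290.82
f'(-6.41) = -611.32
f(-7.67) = 2223.74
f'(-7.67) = -877.43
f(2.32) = -44.84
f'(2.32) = -75.74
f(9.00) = -3594.00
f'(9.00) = -1210.00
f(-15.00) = 16806.00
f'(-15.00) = -3370.00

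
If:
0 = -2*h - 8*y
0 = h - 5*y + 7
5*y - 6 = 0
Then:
No Solution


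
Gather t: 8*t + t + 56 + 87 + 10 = 9*t + 153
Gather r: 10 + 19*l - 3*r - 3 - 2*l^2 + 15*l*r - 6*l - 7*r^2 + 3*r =-2*l^2 + 15*l*r + 13*l - 7*r^2 + 7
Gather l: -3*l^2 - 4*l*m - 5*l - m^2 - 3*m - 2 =-3*l^2 + l*(-4*m - 5) - m^2 - 3*m - 2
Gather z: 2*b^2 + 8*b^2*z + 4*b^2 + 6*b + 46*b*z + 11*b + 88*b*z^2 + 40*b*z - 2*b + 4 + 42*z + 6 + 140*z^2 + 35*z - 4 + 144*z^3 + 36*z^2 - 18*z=6*b^2 + 15*b + 144*z^3 + z^2*(88*b + 176) + z*(8*b^2 + 86*b + 59) + 6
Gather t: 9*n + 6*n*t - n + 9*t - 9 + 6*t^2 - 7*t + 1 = 8*n + 6*t^2 + t*(6*n + 2) - 8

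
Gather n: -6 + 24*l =24*l - 6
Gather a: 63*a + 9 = 63*a + 9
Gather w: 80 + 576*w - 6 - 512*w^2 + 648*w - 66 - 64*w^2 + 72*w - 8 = -576*w^2 + 1296*w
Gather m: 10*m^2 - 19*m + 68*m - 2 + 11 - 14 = 10*m^2 + 49*m - 5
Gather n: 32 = 32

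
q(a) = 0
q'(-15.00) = 0.00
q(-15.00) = 0.00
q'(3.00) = 0.00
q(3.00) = 0.00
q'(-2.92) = 0.00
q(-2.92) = 0.00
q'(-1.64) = 0.00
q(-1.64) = 0.00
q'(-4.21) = 0.00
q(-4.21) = 0.00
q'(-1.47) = 0.00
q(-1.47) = 0.00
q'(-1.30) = 0.00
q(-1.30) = 0.00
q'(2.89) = 0.00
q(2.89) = 0.00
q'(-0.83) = 0.00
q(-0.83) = 0.00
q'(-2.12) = 0.00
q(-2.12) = 0.00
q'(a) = 0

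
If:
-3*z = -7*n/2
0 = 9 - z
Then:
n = 54/7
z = 9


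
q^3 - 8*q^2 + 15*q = q*(q - 5)*(q - 3)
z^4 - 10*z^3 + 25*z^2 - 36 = (z - 6)*(z - 3)*(z - 2)*(z + 1)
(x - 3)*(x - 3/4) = x^2 - 15*x/4 + 9/4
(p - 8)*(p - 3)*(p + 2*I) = p^3 - 11*p^2 + 2*I*p^2 + 24*p - 22*I*p + 48*I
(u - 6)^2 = u^2 - 12*u + 36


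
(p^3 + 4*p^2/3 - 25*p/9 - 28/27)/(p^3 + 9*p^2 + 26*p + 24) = (27*p^3 + 36*p^2 - 75*p - 28)/(27*(p^3 + 9*p^2 + 26*p + 24))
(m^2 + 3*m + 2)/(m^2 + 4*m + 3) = (m + 2)/(m + 3)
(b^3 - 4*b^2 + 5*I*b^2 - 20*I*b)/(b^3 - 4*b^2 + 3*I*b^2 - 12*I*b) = (b + 5*I)/(b + 3*I)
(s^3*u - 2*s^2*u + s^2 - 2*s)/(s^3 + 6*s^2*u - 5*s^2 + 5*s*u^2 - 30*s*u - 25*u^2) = s*(s^2*u - 2*s*u + s - 2)/(s^3 + 6*s^2*u - 5*s^2 + 5*s*u^2 - 30*s*u - 25*u^2)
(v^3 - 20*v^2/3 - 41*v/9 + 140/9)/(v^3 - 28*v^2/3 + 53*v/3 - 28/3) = (v + 5/3)/(v - 1)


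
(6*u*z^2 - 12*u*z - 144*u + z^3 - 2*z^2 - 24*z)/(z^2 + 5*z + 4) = (6*u*z - 36*u + z^2 - 6*z)/(z + 1)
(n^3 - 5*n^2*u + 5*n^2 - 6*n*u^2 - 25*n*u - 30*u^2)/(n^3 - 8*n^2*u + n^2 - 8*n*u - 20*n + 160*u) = (-n^2 + 5*n*u + 6*u^2)/(-n^2 + 8*n*u + 4*n - 32*u)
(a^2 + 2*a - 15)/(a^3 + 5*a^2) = (a - 3)/a^2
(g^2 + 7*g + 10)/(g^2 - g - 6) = (g + 5)/(g - 3)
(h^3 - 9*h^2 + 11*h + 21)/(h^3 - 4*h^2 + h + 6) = (h - 7)/(h - 2)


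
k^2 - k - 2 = (k - 2)*(k + 1)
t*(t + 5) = t^2 + 5*t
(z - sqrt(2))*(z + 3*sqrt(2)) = z^2 + 2*sqrt(2)*z - 6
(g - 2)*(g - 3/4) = g^2 - 11*g/4 + 3/2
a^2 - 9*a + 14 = (a - 7)*(a - 2)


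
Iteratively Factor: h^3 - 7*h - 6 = (h - 3)*(h^2 + 3*h + 2) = (h - 3)*(h + 2)*(h + 1)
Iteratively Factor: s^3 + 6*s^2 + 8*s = (s)*(s^2 + 6*s + 8) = s*(s + 4)*(s + 2)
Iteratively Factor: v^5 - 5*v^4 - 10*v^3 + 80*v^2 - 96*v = (v - 2)*(v^4 - 3*v^3 - 16*v^2 + 48*v) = (v - 2)*(v + 4)*(v^3 - 7*v^2 + 12*v) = (v - 3)*(v - 2)*(v + 4)*(v^2 - 4*v) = v*(v - 3)*(v - 2)*(v + 4)*(v - 4)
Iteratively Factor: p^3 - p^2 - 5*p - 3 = (p - 3)*(p^2 + 2*p + 1) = (p - 3)*(p + 1)*(p + 1)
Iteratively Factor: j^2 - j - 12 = (j - 4)*(j + 3)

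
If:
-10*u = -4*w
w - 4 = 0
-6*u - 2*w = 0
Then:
No Solution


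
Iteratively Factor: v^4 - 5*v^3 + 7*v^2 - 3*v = (v - 3)*(v^3 - 2*v^2 + v) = (v - 3)*(v - 1)*(v^2 - v) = v*(v - 3)*(v - 1)*(v - 1)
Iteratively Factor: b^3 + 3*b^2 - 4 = (b + 2)*(b^2 + b - 2) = (b + 2)^2*(b - 1)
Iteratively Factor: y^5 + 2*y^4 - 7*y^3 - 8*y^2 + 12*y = (y - 1)*(y^4 + 3*y^3 - 4*y^2 - 12*y) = (y - 2)*(y - 1)*(y^3 + 5*y^2 + 6*y) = y*(y - 2)*(y - 1)*(y^2 + 5*y + 6) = y*(y - 2)*(y - 1)*(y + 2)*(y + 3)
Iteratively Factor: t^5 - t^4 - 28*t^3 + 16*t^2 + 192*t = (t + 3)*(t^4 - 4*t^3 - 16*t^2 + 64*t) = (t - 4)*(t + 3)*(t^3 - 16*t) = (t - 4)^2*(t + 3)*(t^2 + 4*t) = (t - 4)^2*(t + 3)*(t + 4)*(t)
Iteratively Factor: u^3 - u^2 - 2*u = (u)*(u^2 - u - 2) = u*(u - 2)*(u + 1)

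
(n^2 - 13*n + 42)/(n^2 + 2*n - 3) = (n^2 - 13*n + 42)/(n^2 + 2*n - 3)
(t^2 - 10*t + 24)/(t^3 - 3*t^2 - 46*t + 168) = 1/(t + 7)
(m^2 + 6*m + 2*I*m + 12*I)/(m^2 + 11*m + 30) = (m + 2*I)/(m + 5)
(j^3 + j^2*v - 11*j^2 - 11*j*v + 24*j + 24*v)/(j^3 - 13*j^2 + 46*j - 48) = (j + v)/(j - 2)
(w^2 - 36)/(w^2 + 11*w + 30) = (w - 6)/(w + 5)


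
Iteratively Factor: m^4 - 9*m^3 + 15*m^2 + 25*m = (m + 1)*(m^3 - 10*m^2 + 25*m) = (m - 5)*(m + 1)*(m^2 - 5*m) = m*(m - 5)*(m + 1)*(m - 5)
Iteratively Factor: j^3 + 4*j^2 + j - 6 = (j + 3)*(j^2 + j - 2) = (j - 1)*(j + 3)*(j + 2)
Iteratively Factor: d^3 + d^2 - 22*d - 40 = (d - 5)*(d^2 + 6*d + 8) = (d - 5)*(d + 4)*(d + 2)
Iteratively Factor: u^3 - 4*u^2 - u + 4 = (u + 1)*(u^2 - 5*u + 4) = (u - 4)*(u + 1)*(u - 1)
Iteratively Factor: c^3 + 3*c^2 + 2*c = (c + 2)*(c^2 + c) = c*(c + 2)*(c + 1)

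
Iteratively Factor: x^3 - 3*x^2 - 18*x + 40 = (x - 5)*(x^2 + 2*x - 8) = (x - 5)*(x + 4)*(x - 2)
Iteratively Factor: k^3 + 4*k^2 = (k)*(k^2 + 4*k) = k*(k + 4)*(k)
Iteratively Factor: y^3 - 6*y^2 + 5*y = (y - 1)*(y^2 - 5*y) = y*(y - 1)*(y - 5)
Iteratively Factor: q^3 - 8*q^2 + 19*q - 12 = (q - 4)*(q^2 - 4*q + 3) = (q - 4)*(q - 3)*(q - 1)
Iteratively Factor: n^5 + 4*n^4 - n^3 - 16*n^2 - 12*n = (n + 1)*(n^4 + 3*n^3 - 4*n^2 - 12*n) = n*(n + 1)*(n^3 + 3*n^2 - 4*n - 12) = n*(n - 2)*(n + 1)*(n^2 + 5*n + 6) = n*(n - 2)*(n + 1)*(n + 2)*(n + 3)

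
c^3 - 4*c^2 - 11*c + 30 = (c - 5)*(c - 2)*(c + 3)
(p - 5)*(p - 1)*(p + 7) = p^3 + p^2 - 37*p + 35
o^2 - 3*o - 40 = (o - 8)*(o + 5)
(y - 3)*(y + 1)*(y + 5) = y^3 + 3*y^2 - 13*y - 15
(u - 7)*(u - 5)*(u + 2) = u^3 - 10*u^2 + 11*u + 70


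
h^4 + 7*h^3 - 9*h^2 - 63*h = h*(h - 3)*(h + 3)*(h + 7)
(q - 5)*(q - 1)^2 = q^3 - 7*q^2 + 11*q - 5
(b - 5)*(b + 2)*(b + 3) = b^3 - 19*b - 30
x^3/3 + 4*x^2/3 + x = x*(x/3 + 1)*(x + 1)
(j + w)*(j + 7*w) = j^2 + 8*j*w + 7*w^2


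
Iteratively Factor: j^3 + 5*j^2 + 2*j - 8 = (j - 1)*(j^2 + 6*j + 8) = (j - 1)*(j + 2)*(j + 4)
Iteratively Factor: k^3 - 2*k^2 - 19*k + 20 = (k - 5)*(k^2 + 3*k - 4) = (k - 5)*(k + 4)*(k - 1)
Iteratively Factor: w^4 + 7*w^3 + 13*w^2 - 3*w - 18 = (w + 3)*(w^3 + 4*w^2 + w - 6) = (w - 1)*(w + 3)*(w^2 + 5*w + 6) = (w - 1)*(w + 3)^2*(w + 2)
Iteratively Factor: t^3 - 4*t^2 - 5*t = (t - 5)*(t^2 + t) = (t - 5)*(t + 1)*(t)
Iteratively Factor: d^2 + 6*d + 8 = (d + 2)*(d + 4)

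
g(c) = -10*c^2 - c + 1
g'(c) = -20*c - 1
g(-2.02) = -37.78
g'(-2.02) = 39.40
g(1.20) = -14.60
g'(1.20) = -25.00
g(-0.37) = 0.00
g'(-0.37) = 6.40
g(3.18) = -103.30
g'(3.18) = -64.60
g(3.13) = -100.10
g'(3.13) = -63.60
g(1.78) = -32.46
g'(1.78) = -36.60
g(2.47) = -62.48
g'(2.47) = -50.40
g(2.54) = -66.06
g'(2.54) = -51.80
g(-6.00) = -353.00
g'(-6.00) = 119.00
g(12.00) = -1451.00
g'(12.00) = -241.00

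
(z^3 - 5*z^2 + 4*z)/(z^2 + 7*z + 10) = z*(z^2 - 5*z + 4)/(z^2 + 7*z + 10)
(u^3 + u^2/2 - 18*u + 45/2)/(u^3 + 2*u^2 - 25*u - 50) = (2*u^2 - 9*u + 9)/(2*(u^2 - 3*u - 10))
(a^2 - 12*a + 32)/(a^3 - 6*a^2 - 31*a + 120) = (a - 4)/(a^2 + 2*a - 15)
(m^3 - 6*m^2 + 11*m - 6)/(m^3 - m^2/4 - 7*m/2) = 4*(m^2 - 4*m + 3)/(m*(4*m + 7))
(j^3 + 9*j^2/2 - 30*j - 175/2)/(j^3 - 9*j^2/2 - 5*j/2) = (2*j^2 + 19*j + 35)/(j*(2*j + 1))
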